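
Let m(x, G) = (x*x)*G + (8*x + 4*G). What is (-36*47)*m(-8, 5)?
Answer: -466992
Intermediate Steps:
m(x, G) = 4*G + 8*x + G*x**2 (m(x, G) = x**2*G + (4*G + 8*x) = G*x**2 + (4*G + 8*x) = 4*G + 8*x + G*x**2)
(-36*47)*m(-8, 5) = (-36*47)*(4*5 + 8*(-8) + 5*(-8)**2) = -1692*(20 - 64 + 5*64) = -1692*(20 - 64 + 320) = -1692*276 = -466992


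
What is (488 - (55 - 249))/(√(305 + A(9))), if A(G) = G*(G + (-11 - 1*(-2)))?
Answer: 682*√305/305 ≈ 39.051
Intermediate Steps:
A(G) = G*(-9 + G) (A(G) = G*(G + (-11 + 2)) = G*(G - 9) = G*(-9 + G))
(488 - (55 - 249))/(√(305 + A(9))) = (488 - (55 - 249))/(√(305 + 9*(-9 + 9))) = (488 - 1*(-194))/(√(305 + 9*0)) = (488 + 194)/(√(305 + 0)) = 682/(√305) = 682*(√305/305) = 682*√305/305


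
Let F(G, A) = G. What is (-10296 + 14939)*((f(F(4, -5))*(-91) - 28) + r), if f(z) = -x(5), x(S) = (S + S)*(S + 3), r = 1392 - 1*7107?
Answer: 7136291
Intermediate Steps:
r = -5715 (r = 1392 - 7107 = -5715)
x(S) = 2*S*(3 + S) (x(S) = (2*S)*(3 + S) = 2*S*(3 + S))
f(z) = -80 (f(z) = -2*5*(3 + 5) = -2*5*8 = -1*80 = -80)
(-10296 + 14939)*((f(F(4, -5))*(-91) - 28) + r) = (-10296 + 14939)*((-80*(-91) - 28) - 5715) = 4643*((7280 - 28) - 5715) = 4643*(7252 - 5715) = 4643*1537 = 7136291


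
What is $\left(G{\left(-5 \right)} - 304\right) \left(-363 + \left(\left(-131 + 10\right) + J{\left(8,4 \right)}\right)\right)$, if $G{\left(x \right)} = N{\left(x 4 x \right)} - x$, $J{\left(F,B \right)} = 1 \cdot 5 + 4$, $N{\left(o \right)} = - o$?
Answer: $189525$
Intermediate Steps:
$J{\left(F,B \right)} = 9$ ($J{\left(F,B \right)} = 5 + 4 = 9$)
$G{\left(x \right)} = - x - 4 x^{2}$ ($G{\left(x \right)} = - x 4 x - x = - 4 x x - x = - 4 x^{2} - x = - x - 4 x^{2}$)
$\left(G{\left(-5 \right)} - 304\right) \left(-363 + \left(\left(-131 + 10\right) + J{\left(8,4 \right)}\right)\right) = \left(- 5 \left(-1 - -20\right) - 304\right) \left(-363 + \left(\left(-131 + 10\right) + 9\right)\right) = \left(- 5 \left(-1 + 20\right) - 304\right) \left(-363 + \left(-121 + 9\right)\right) = \left(\left(-5\right) 19 - 304\right) \left(-363 - 112\right) = \left(-95 - 304\right) \left(-475\right) = \left(-399\right) \left(-475\right) = 189525$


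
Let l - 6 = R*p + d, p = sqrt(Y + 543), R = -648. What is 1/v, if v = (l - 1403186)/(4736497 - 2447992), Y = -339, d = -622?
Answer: -59492738815/36492118422 + 9154020*sqrt(51)/6082019737 ≈ -1.6195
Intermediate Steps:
p = 2*sqrt(51) (p = sqrt(-339 + 543) = sqrt(204) = 2*sqrt(51) ≈ 14.283)
l = -616 - 1296*sqrt(51) (l = 6 + (-1296*sqrt(51) - 622) = 6 + (-622 - 1296*sqrt(51)) = -616 - 1296*sqrt(51) ≈ -9871.3)
v = -467934/762835 - 432*sqrt(51)/762835 (v = ((-616 - 1296*sqrt(51)) - 1403186)/(4736497 - 2447992) = (-1403802 - 1296*sqrt(51))/2288505 = (-1403802 - 1296*sqrt(51))*(1/2288505) = -467934/762835 - 432*sqrt(51)/762835 ≈ -0.61746)
1/v = 1/(-467934/762835 - 432*sqrt(51)/762835)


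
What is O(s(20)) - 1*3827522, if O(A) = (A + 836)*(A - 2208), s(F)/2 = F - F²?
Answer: -4053090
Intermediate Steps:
s(F) = -2*F² + 2*F (s(F) = 2*(F - F²) = -2*F² + 2*F)
O(A) = (-2208 + A)*(836 + A) (O(A) = (836 + A)*(-2208 + A) = (-2208 + A)*(836 + A))
O(s(20)) - 1*3827522 = (-1845888 + (2*20*(1 - 1*20))² - 2744*20*(1 - 1*20)) - 1*3827522 = (-1845888 + (2*20*(1 - 20))² - 2744*20*(1 - 20)) - 3827522 = (-1845888 + (2*20*(-19))² - 2744*20*(-19)) - 3827522 = (-1845888 + (-760)² - 1372*(-760)) - 3827522 = (-1845888 + 577600 + 1042720) - 3827522 = -225568 - 3827522 = -4053090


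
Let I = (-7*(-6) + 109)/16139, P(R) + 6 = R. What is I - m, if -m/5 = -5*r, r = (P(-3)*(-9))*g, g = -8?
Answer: 261451951/16139 ≈ 16200.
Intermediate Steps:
P(R) = -6 + R
r = -648 (r = ((-6 - 3)*(-9))*(-8) = -9*(-9)*(-8) = 81*(-8) = -648)
I = 151/16139 (I = (42 + 109)*(1/16139) = 151*(1/16139) = 151/16139 ≈ 0.0093562)
m = -16200 (m = -(-25)*(-648) = -5*3240 = -16200)
I - m = 151/16139 - 1*(-16200) = 151/16139 + 16200 = 261451951/16139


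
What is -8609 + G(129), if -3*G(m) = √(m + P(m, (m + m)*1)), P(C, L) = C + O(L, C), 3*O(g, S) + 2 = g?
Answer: -8609 - √3090/9 ≈ -8615.2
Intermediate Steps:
O(g, S) = -⅔ + g/3
P(C, L) = -⅔ + C + L/3 (P(C, L) = C + (-⅔ + L/3) = -⅔ + C + L/3)
G(m) = -√(-⅔ + 8*m/3)/3 (G(m) = -√(m + (-⅔ + m + ((m + m)*1)/3))/3 = -√(m + (-⅔ + m + ((2*m)*1)/3))/3 = -√(m + (-⅔ + m + (2*m)/3))/3 = -√(m + (-⅔ + m + 2*m/3))/3 = -√(m + (-⅔ + 5*m/3))/3 = -√(-⅔ + 8*m/3)/3)
-8609 + G(129) = -8609 - √(-6 + 24*129)/9 = -8609 - √(-6 + 3096)/9 = -8609 - √3090/9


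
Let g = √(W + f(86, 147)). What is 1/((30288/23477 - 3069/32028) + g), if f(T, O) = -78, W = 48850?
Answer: -259606023147156/10601378770387106791 + 434744887050272*√12193/10601378770387106791 ≈ 0.0045037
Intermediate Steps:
g = 2*√12193 (g = √(48850 - 78) = √48772 = 2*√12193 ≈ 220.84)
1/((30288/23477 - 3069/32028) + g) = 1/((30288/23477 - 3069/32028) + 2*√12193) = 1/((30288*(1/23477) - 3069*1/32028) + 2*√12193) = 1/((30288/23477 - 1023/10676) + 2*√12193) = 1/(17608101/14743556 + 2*√12193)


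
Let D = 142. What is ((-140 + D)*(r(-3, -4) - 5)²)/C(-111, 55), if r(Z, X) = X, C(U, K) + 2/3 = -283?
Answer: -486/851 ≈ -0.57109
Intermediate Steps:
C(U, K) = -851/3 (C(U, K) = -⅔ - 283 = -851/3)
((-140 + D)*(r(-3, -4) - 5)²)/C(-111, 55) = ((-140 + 142)*(-4 - 5)²)/(-851/3) = (2*(-9)²)*(-3/851) = (2*81)*(-3/851) = 162*(-3/851) = -486/851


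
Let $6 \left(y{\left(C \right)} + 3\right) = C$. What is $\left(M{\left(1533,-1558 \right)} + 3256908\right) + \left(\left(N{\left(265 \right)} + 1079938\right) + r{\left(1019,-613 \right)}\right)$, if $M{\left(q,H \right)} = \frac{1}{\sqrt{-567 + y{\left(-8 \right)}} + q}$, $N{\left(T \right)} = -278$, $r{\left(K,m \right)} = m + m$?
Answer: $\frac{30572749417101}{7051981} - \frac{i \sqrt{5142}}{7051981} \approx 4.3353 \cdot 10^{6} - 1.0168 \cdot 10^{-5} i$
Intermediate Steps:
$r{\left(K,m \right)} = 2 m$
$y{\left(C \right)} = -3 + \frac{C}{6}$
$M{\left(q,H \right)} = \frac{1}{q + \frac{i \sqrt{5142}}{3}}$ ($M{\left(q,H \right)} = \frac{1}{\sqrt{-567 + \left(-3 + \frac{1}{6} \left(-8\right)\right)} + q} = \frac{1}{\sqrt{-567 - \frac{13}{3}} + q} = \frac{1}{\sqrt{- \frac{1714}{3}} + q} = \frac{1}{\frac{i \sqrt{5142}}{3} + q} = \frac{1}{q + \frac{i \sqrt{5142}}{3}}$)
$\left(M{\left(1533,-1558 \right)} + 3256908\right) + \left(\left(N{\left(265 \right)} + 1079938\right) + r{\left(1019,-613 \right)}\right) = \left(\frac{3}{3 \cdot 1533 + i \sqrt{5142}} + 3256908\right) + \left(\left(-278 + 1079938\right) + 2 \left(-613\right)\right) = \left(\frac{3}{4599 + i \sqrt{5142}} + 3256908\right) + \left(1079660 - 1226\right) = \left(3256908 + \frac{3}{4599 + i \sqrt{5142}}\right) + 1078434 = 4335342 + \frac{3}{4599 + i \sqrt{5142}}$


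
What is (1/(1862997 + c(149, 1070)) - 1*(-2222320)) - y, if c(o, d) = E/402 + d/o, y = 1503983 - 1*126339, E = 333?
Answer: 31419208778166162/37196758021 ≈ 8.4468e+5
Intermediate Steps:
y = 1377644 (y = 1503983 - 126339 = 1377644)
c(o, d) = 111/134 + d/o (c(o, d) = 333/402 + d/o = 333*(1/402) + d/o = 111/134 + d/o)
(1/(1862997 + c(149, 1070)) - 1*(-2222320)) - y = (1/(1862997 + (111/134 + 1070/149)) - 1*(-2222320)) - 1*1377644 = (1/(1862997 + (111/134 + 1070*(1/149))) + 2222320) - 1377644 = (1/(1862997 + (111/134 + 1070/149)) + 2222320) - 1377644 = (1/(1862997 + 159919/19966) + 2222320) - 1377644 = (1/(37196758021/19966) + 2222320) - 1377644 = (19966/37196758021 + 2222320) - 1377644 = 82663099285248686/37196758021 - 1377644 = 31419208778166162/37196758021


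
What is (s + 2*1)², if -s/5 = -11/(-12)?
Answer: 961/144 ≈ 6.6736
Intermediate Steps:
s = -55/12 (s = -(-55)/(-12) = -(-55)*(-1)/12 = -5*11/12 = -55/12 ≈ -4.5833)
(s + 2*1)² = (-55/12 + 2*1)² = (-55/12 + 2)² = (-31/12)² = 961/144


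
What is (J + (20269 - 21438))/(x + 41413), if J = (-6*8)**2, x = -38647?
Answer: 1135/2766 ≈ 0.41034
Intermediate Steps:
J = 2304 (J = (-48)**2 = 2304)
(J + (20269 - 21438))/(x + 41413) = (2304 + (20269 - 21438))/(-38647 + 41413) = (2304 - 1169)/2766 = 1135*(1/2766) = 1135/2766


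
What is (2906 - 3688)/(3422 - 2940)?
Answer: -391/241 ≈ -1.6224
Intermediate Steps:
(2906 - 3688)/(3422 - 2940) = -782/482 = -782*1/482 = -391/241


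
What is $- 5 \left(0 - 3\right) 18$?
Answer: $270$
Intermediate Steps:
$- 5 \left(0 - 3\right) 18 = \left(-5\right) \left(-3\right) 18 = 15 \cdot 18 = 270$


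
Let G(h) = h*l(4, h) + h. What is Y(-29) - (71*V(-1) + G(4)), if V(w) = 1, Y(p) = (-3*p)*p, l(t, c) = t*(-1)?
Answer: -2582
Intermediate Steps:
l(t, c) = -t
Y(p) = -3*p²
G(h) = -3*h (G(h) = h*(-1*4) + h = h*(-4) + h = -4*h + h = -3*h)
Y(-29) - (71*V(-1) + G(4)) = -3*(-29)² - (71*1 - 3*4) = -3*841 - (71 - 12) = -2523 - 1*59 = -2523 - 59 = -2582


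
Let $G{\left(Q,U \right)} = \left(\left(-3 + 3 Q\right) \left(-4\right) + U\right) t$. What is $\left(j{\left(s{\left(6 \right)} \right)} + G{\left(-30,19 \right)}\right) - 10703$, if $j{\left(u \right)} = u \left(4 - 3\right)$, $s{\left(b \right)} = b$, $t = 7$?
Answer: $-7960$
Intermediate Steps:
$G{\left(Q,U \right)} = 84 - 84 Q + 7 U$ ($G{\left(Q,U \right)} = \left(\left(-3 + 3 Q\right) \left(-4\right) + U\right) 7 = \left(\left(12 - 12 Q\right) + U\right) 7 = \left(12 + U - 12 Q\right) 7 = 84 - 84 Q + 7 U$)
$j{\left(u \right)} = u$ ($j{\left(u \right)} = u 1 = u$)
$\left(j{\left(s{\left(6 \right)} \right)} + G{\left(-30,19 \right)}\right) - 10703 = \left(6 + \left(84 - -2520 + 7 \cdot 19\right)\right) - 10703 = \left(6 + \left(84 + 2520 + 133\right)\right) - 10703 = \left(6 + 2737\right) - 10703 = 2743 - 10703 = -7960$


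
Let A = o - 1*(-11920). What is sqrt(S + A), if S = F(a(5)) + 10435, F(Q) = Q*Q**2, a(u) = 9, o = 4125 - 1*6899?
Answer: sqrt(20310) ≈ 142.51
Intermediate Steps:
o = -2774 (o = 4125 - 6899 = -2774)
F(Q) = Q**3
S = 11164 (S = 9**3 + 10435 = 729 + 10435 = 11164)
A = 9146 (A = -2774 - 1*(-11920) = -2774 + 11920 = 9146)
sqrt(S + A) = sqrt(11164 + 9146) = sqrt(20310)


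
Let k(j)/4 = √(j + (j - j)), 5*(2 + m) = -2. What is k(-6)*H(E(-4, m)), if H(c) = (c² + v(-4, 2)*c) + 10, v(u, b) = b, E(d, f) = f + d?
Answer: 3816*I*√6/25 ≈ 373.89*I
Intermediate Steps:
m = -12/5 (m = -2 + (⅕)*(-2) = -2 - ⅖ = -12/5 ≈ -2.4000)
E(d, f) = d + f
H(c) = 10 + c² + 2*c (H(c) = (c² + 2*c) + 10 = 10 + c² + 2*c)
k(j) = 4*√j (k(j) = 4*√(j + (j - j)) = 4*√(j + 0) = 4*√j)
k(-6)*H(E(-4, m)) = (4*√(-6))*(10 + (-4 - 12/5)² + 2*(-4 - 12/5)) = (4*(I*√6))*(10 + (-32/5)² + 2*(-32/5)) = (4*I*√6)*(10 + 1024/25 - 64/5) = (4*I*√6)*(954/25) = 3816*I*√6/25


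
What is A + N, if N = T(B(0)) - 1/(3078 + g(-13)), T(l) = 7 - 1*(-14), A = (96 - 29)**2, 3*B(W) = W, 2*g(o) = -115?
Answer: 27244908/6041 ≈ 4510.0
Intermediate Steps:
g(o) = -115/2 (g(o) = (1/2)*(-115) = -115/2)
B(W) = W/3
A = 4489 (A = 67**2 = 4489)
T(l) = 21 (T(l) = 7 + 14 = 21)
N = 126859/6041 (N = 21 - 1/(3078 - 115/2) = 21 - 1/6041/2 = 21 - 1*2/6041 = 21 - 2/6041 = 126859/6041 ≈ 21.000)
A + N = 4489 + 126859/6041 = 27244908/6041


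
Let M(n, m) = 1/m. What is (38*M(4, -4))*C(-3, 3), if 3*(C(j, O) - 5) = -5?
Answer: -95/3 ≈ -31.667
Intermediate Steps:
C(j, O) = 10/3 (C(j, O) = 5 + (1/3)*(-5) = 5 - 5/3 = 10/3)
(38*M(4, -4))*C(-3, 3) = (38/(-4))*(10/3) = (38*(-1/4))*(10/3) = -19/2*10/3 = -95/3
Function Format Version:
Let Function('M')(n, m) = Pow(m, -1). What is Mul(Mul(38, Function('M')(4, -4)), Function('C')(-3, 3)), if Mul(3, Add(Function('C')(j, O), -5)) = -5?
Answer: Rational(-95, 3) ≈ -31.667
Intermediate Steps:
Function('C')(j, O) = Rational(10, 3) (Function('C')(j, O) = Add(5, Mul(Rational(1, 3), -5)) = Add(5, Rational(-5, 3)) = Rational(10, 3))
Mul(Mul(38, Function('M')(4, -4)), Function('C')(-3, 3)) = Mul(Mul(38, Pow(-4, -1)), Rational(10, 3)) = Mul(Mul(38, Rational(-1, 4)), Rational(10, 3)) = Mul(Rational(-19, 2), Rational(10, 3)) = Rational(-95, 3)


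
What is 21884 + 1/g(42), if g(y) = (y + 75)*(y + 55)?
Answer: 248361517/11349 ≈ 21884.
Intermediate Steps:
g(y) = (55 + y)*(75 + y) (g(y) = (75 + y)*(55 + y) = (55 + y)*(75 + y))
21884 + 1/g(42) = 21884 + 1/(4125 + 42² + 130*42) = 21884 + 1/(4125 + 1764 + 5460) = 21884 + 1/11349 = 248361517/11349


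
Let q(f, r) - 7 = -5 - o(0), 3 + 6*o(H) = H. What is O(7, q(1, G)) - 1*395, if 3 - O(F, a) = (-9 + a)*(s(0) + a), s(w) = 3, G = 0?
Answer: -1425/4 ≈ -356.25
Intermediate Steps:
o(H) = -1/2 + H/6
q(f, r) = 5/2 (q(f, r) = 7 + (-5 - (-1/2 + (1/6)*0)) = 7 + (-5 - (-1/2 + 0)) = 7 + (-5 - 1*(-1/2)) = 7 + (-5 + 1/2) = 7 - 9/2 = 5/2)
O(F, a) = 3 - (-9 + a)*(3 + a)
O(7, q(1, G)) - 1*395 = (30 - (5/2)**2 + 6*(5/2)) - 1*395 = (30 - 1*25/4 + 15) - 395 = (30 - 25/4 + 15) - 395 = 155/4 - 395 = -1425/4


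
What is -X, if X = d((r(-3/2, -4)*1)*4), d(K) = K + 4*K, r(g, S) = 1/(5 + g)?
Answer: -40/7 ≈ -5.7143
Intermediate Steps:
d(K) = 5*K
X = 40/7 (X = 5*((1/(5 - 3/2))*4) = 5*((1/(7/2))*4) = 5*(((2/7)*1)*4) = 5*((2/7)*4) = 5*(8/7) = 40/7 ≈ 5.7143)
-X = -1*40/7 = -40/7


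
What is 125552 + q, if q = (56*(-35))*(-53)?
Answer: 229432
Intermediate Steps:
q = 103880 (q = -1960*(-53) = 103880)
125552 + q = 125552 + 103880 = 229432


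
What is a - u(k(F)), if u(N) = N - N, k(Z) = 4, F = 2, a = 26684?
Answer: 26684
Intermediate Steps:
u(N) = 0
a - u(k(F)) = 26684 - 1*0 = 26684 + 0 = 26684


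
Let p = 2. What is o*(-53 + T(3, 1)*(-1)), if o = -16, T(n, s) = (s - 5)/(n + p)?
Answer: 4176/5 ≈ 835.20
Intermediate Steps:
T(n, s) = (-5 + s)/(2 + n) (T(n, s) = (s - 5)/(n + 2) = (-5 + s)/(2 + n))
o*(-53 + T(3, 1)*(-1)) = -16*(-53 + ((-5 + 1)/(2 + 3))*(-1)) = -16*(-53 + (-4/5)*(-1)) = -16*(-53 + ((⅕)*(-4))*(-1)) = -16*(-53 - ⅘*(-1)) = -16*(-53 + ⅘) = -16*(-261/5) = 4176/5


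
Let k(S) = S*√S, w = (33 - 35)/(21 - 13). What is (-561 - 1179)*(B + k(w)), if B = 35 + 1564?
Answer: -2782260 + 435*I/2 ≈ -2.7823e+6 + 217.5*I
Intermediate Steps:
w = -¼ (w = -2/8 = -2*⅛ = -¼ ≈ -0.25000)
k(S) = S^(3/2)
B = 1599
(-561 - 1179)*(B + k(w)) = (-561 - 1179)*(1599 + (-¼)^(3/2)) = -1740*(1599 - I/8) = -2782260 + 435*I/2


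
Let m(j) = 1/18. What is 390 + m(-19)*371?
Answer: 7391/18 ≈ 410.61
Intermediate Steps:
m(j) = 1/18
390 + m(-19)*371 = 390 + (1/18)*371 = 390 + 371/18 = 7391/18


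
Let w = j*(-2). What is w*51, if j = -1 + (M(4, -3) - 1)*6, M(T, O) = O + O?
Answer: 4386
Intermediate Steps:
M(T, O) = 2*O
j = -43 (j = -1 + (2*(-3) - 1)*6 = -1 + (-6 - 1)*6 = -1 - 7*6 = -1 - 42 = -43)
w = 86 (w = -43*(-2) = 86)
w*51 = 86*51 = 4386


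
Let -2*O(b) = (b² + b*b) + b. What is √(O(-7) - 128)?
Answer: I*√694/2 ≈ 13.172*I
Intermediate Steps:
O(b) = -b² - b/2 (O(b) = -((b² + b*b) + b)/2 = -((b² + b²) + b)/2 = -(2*b² + b)/2 = -(b + 2*b²)/2 = -b² - b/2)
√(O(-7) - 128) = √(-1*(-7)*(½ - 7) - 128) = √(-1*(-7)*(-13/2) - 128) = √(-91/2 - 128) = √(-347/2) = I*√694/2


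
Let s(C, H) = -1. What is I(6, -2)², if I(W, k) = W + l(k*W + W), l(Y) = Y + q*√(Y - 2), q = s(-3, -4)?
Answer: -8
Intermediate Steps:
q = -1
l(Y) = Y - √(-2 + Y) (l(Y) = Y - √(Y - 2) = Y - √(-2 + Y))
I(W, k) = -√(-2 + W + W*k) + 2*W + W*k (I(W, k) = W + ((k*W + W) - √(-2 + (k*W + W))) = W + ((W*k + W) - √(-2 + (W*k + W))) = W + ((W + W*k) - √(-2 + (W + W*k))) = W + ((W + W*k) - √(-2 + W + W*k)) = W + (W - √(-2 + W + W*k) + W*k) = -√(-2 + W + W*k) + 2*W + W*k)
I(6, -2)² = (6 - √(-2 + 6*(1 - 2)) + 6*(1 - 2))² = (6 - √(-2 + 6*(-1)) + 6*(-1))² = (6 - √(-2 - 6) - 6)² = (6 - √(-8) - 6)² = (6 - 2*I*√2 - 6)² = (-2*I*√2)² = -8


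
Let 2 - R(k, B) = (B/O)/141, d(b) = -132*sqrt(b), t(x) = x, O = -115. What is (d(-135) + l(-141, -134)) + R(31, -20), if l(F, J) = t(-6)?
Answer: -12976/3243 - 396*I*sqrt(15) ≈ -4.0012 - 1533.7*I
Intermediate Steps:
l(F, J) = -6
R(k, B) = 2 + B/16215 (R(k, B) = 2 - B/(-115)/141 = 2 - B*(-1/115)/141 = 2 - (-B/115)/141 = 2 - (-1)*B/16215 = 2 + B/16215)
(d(-135) + l(-141, -134)) + R(31, -20) = (-396*I*sqrt(15) - 6) + (2 + (1/16215)*(-20)) = (-396*I*sqrt(15) - 6) + (2 - 4/3243) = (-396*I*sqrt(15) - 6) + 6482/3243 = (-6 - 396*I*sqrt(15)) + 6482/3243 = -12976/3243 - 396*I*sqrt(15)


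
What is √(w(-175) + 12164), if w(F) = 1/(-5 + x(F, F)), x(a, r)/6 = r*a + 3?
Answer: √410764171999479/183763 ≈ 110.29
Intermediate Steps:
x(a, r) = 18 + 6*a*r (x(a, r) = 6*(r*a + 3) = 6*(a*r + 3) = 6*(3 + a*r) = 18 + 6*a*r)
w(F) = 1/(13 + 6*F²) (w(F) = 1/(-5 + (18 + 6*F*F)) = 1/(-5 + (18 + 6*F²)) = 1/(13 + 6*F²))
√(w(-175) + 12164) = √(1/(13 + 6*(-175)²) + 12164) = √(1/(13 + 6*30625) + 12164) = √(1/(13 + 183750) + 12164) = √(1/183763 + 12164) = √(2235293133/183763) = √410764171999479/183763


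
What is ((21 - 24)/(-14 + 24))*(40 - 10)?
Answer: -9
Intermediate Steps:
((21 - 24)/(-14 + 24))*(40 - 10) = -3/10*30 = -9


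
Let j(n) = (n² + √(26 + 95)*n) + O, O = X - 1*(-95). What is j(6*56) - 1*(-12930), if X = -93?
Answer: 129524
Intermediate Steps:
O = 2 (O = -93 - 1*(-95) = -93 + 95 = 2)
j(n) = 2 + n² + 11*n (j(n) = (n² + √(26 + 95)*n) + 2 = (n² + √121*n) + 2 = (n² + 11*n) + 2 = 2 + n² + 11*n)
j(6*56) - 1*(-12930) = (2 + (6*56)² + 11*(6*56)) - 1*(-12930) = (2 + 336² + 11*336) + 12930 = (2 + 112896 + 3696) + 12930 = 116594 + 12930 = 129524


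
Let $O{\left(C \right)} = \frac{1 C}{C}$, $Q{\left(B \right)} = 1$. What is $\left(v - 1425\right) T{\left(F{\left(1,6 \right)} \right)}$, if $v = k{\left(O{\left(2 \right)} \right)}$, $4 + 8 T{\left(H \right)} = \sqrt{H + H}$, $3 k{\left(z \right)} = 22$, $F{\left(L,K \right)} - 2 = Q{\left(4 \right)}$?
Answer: $\frac{4253}{6} - \frac{4253 \sqrt{6}}{24} \approx 274.76$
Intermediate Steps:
$O{\left(C \right)} = 1$ ($O{\left(C \right)} = \frac{C}{C} = 1$)
$F{\left(L,K \right)} = 3$ ($F{\left(L,K \right)} = 2 + 1 = 3$)
$k{\left(z \right)} = \frac{22}{3}$ ($k{\left(z \right)} = \frac{1}{3} \cdot 22 = \frac{22}{3}$)
$T{\left(H \right)} = - \frac{1}{2} + \frac{\sqrt{2} \sqrt{H}}{8}$ ($T{\left(H \right)} = - \frac{1}{2} + \frac{\sqrt{H + H}}{8} = - \frac{1}{2} + \frac{\sqrt{2 H}}{8} = - \frac{1}{2} + \frac{\sqrt{2} \sqrt{H}}{8}$)
$v = \frac{22}{3} \approx 7.3333$
$\left(v - 1425\right) T{\left(F{\left(1,6 \right)} \right)} = \left(\frac{22}{3} - 1425\right) \left(- \frac{1}{2} + \frac{\sqrt{2} \sqrt{3}}{8}\right) = - \frac{4253 \left(- \frac{1}{2} + \frac{\sqrt{6}}{8}\right)}{3} = \frac{4253}{6} - \frac{4253 \sqrt{6}}{24}$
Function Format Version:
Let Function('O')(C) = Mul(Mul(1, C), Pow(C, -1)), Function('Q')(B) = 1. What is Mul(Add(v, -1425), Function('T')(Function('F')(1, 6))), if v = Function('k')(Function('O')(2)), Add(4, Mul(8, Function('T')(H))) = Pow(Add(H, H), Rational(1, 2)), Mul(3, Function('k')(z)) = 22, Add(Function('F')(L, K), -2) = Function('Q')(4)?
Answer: Add(Rational(4253, 6), Mul(Rational(-4253, 24), Pow(6, Rational(1, 2)))) ≈ 274.76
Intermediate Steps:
Function('O')(C) = 1 (Function('O')(C) = Mul(C, Pow(C, -1)) = 1)
Function('F')(L, K) = 3 (Function('F')(L, K) = Add(2, 1) = 3)
Function('k')(z) = Rational(22, 3) (Function('k')(z) = Mul(Rational(1, 3), 22) = Rational(22, 3))
Function('T')(H) = Add(Rational(-1, 2), Mul(Rational(1, 8), Pow(2, Rational(1, 2)), Pow(H, Rational(1, 2)))) (Function('T')(H) = Add(Rational(-1, 2), Mul(Rational(1, 8), Pow(Add(H, H), Rational(1, 2)))) = Add(Rational(-1, 2), Mul(Rational(1, 8), Pow(Mul(2, H), Rational(1, 2)))) = Add(Rational(-1, 2), Mul(Rational(1, 8), Mul(Pow(2, Rational(1, 2)), Pow(H, Rational(1, 2))))) = Add(Rational(-1, 2), Mul(Rational(1, 8), Pow(2, Rational(1, 2)), Pow(H, Rational(1, 2)))))
v = Rational(22, 3) ≈ 7.3333
Mul(Add(v, -1425), Function('T')(Function('F')(1, 6))) = Mul(Add(Rational(22, 3), -1425), Add(Rational(-1, 2), Mul(Rational(1, 8), Pow(2, Rational(1, 2)), Pow(3, Rational(1, 2))))) = Mul(Rational(-4253, 3), Add(Rational(-1, 2), Mul(Rational(1, 8), Pow(6, Rational(1, 2))))) = Add(Rational(4253, 6), Mul(Rational(-4253, 24), Pow(6, Rational(1, 2))))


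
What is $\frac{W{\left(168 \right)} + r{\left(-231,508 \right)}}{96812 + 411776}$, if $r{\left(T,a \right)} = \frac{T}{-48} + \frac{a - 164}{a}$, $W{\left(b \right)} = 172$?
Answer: $\frac{360659}{1033450816} \approx 0.00034899$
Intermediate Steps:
$r{\left(T,a \right)} = - \frac{T}{48} + \frac{-164 + a}{a}$ ($r{\left(T,a \right)} = T \left(- \frac{1}{48}\right) + \frac{-164 + a}{a} = - \frac{T}{48} + \frac{-164 + a}{a}$)
$\frac{W{\left(168 \right)} + r{\left(-231,508 \right)}}{96812 + 411776} = \frac{172 - \left(- \frac{93}{16} + \frac{41}{127}\right)}{96812 + 411776} = \frac{172 + \left(1 - \frac{41}{127} + \frac{77}{16}\right)}{508588} = \left(172 + \left(1 - \frac{41}{127} + \frac{77}{16}\right)\right) \frac{1}{508588} = \left(172 + \frac{11155}{2032}\right) \frac{1}{508588} = \frac{360659}{2032} \cdot \frac{1}{508588} = \frac{360659}{1033450816}$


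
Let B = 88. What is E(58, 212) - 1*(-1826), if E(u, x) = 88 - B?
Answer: 1826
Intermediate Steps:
E(u, x) = 0 (E(u, x) = 88 - 1*88 = 88 - 88 = 0)
E(58, 212) - 1*(-1826) = 0 - 1*(-1826) = 0 + 1826 = 1826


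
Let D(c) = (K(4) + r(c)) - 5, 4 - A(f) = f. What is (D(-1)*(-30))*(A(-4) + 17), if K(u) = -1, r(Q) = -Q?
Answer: 3750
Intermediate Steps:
A(f) = 4 - f
D(c) = -6 - c (D(c) = (-1 - c) - 5 = -6 - c)
(D(-1)*(-30))*(A(-4) + 17) = ((-6 - 1*(-1))*(-30))*((4 - 1*(-4)) + 17) = ((-6 + 1)*(-30))*((4 + 4) + 17) = (-5*(-30))*(8 + 17) = 150*25 = 3750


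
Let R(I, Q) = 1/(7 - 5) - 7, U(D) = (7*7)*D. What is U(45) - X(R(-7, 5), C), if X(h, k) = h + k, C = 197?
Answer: 4029/2 ≈ 2014.5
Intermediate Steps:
U(D) = 49*D
R(I, Q) = -13/2 (R(I, Q) = 1/2 - 7 = ½ - 7 = -13/2)
U(45) - X(R(-7, 5), C) = 49*45 - (-13/2 + 197) = 2205 - 1*381/2 = 2205 - 381/2 = 4029/2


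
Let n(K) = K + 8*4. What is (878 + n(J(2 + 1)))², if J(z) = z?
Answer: 833569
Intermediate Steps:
n(K) = 32 + K (n(K) = K + 32 = 32 + K)
(878 + n(J(2 + 1)))² = (878 + (32 + (2 + 1)))² = (878 + (32 + 3))² = (878 + 35)² = 913² = 833569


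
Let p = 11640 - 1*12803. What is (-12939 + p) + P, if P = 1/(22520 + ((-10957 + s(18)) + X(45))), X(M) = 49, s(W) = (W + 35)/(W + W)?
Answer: -5895834634/418085 ≈ -14102.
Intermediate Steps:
p = -1163 (p = 11640 - 12803 = -1163)
s(W) = (35 + W)/(2*W) (s(W) = (35 + W)/((2*W)) = (35 + W)*(1/(2*W)) = (35 + W)/(2*W))
P = 36/418085 (P = 1/(22520 + ((-10957 + (½)*(35 + 18)/18) + 49)) = 1/(22520 + ((-10957 + (½)*(1/18)*53) + 49)) = 1/(22520 + ((-10957 + 53/36) + 49)) = 1/(22520 + (-394399/36 + 49)) = 1/(22520 - 392635/36) = 1/(418085/36) = 36/418085 ≈ 8.6107e-5)
(-12939 + p) + P = (-12939 - 1163) + 36/418085 = -14102 + 36/418085 = -5895834634/418085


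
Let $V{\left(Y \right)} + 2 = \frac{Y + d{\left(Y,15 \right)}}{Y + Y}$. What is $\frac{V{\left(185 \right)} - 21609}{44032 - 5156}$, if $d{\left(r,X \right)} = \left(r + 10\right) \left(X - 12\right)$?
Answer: $- \frac{399765}{719206} \approx -0.55584$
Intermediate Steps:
$d{\left(r,X \right)} = \left(-12 + X\right) \left(10 + r\right)$ ($d{\left(r,X \right)} = \left(10 + r\right) \left(-12 + X\right) = \left(-12 + X\right) \left(10 + r\right)$)
$V{\left(Y \right)} = -2 + \frac{30 + 4 Y}{2 Y}$ ($V{\left(Y \right)} = -2 + \frac{Y + \left(-120 - 12 Y + 10 \cdot 15 + 15 Y\right)}{Y + Y} = -2 + \frac{Y + \left(-120 - 12 Y + 150 + 15 Y\right)}{2 Y} = -2 + \left(Y + \left(30 + 3 Y\right)\right) \frac{1}{2 Y} = -2 + \left(30 + 4 Y\right) \frac{1}{2 Y} = -2 + \frac{30 + 4 Y}{2 Y}$)
$\frac{V{\left(185 \right)} - 21609}{44032 - 5156} = \frac{\frac{15}{185} - 21609}{44032 - 5156} = \frac{15 \cdot \frac{1}{185} - 21609}{38876} = \left(\frac{3}{37} - 21609\right) \frac{1}{38876} = \left(- \frac{799530}{37}\right) \frac{1}{38876} = - \frac{399765}{719206}$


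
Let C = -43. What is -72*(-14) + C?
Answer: 965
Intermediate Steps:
-72*(-14) + C = -72*(-14) - 43 = 1008 - 43 = 965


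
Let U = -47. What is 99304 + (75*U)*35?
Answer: -24071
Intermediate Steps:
99304 + (75*U)*35 = 99304 + (75*(-47))*35 = 99304 - 3525*35 = 99304 - 123375 = -24071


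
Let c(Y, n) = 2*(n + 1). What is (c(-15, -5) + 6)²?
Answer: 4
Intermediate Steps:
c(Y, n) = 2 + 2*n (c(Y, n) = 2*(1 + n) = 2 + 2*n)
(c(-15, -5) + 6)² = ((2 + 2*(-5)) + 6)² = ((2 - 10) + 6)² = (-8 + 6)² = (-2)² = 4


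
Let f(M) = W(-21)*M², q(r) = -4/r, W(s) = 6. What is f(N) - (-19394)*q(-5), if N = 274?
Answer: 2329856/5 ≈ 4.6597e+5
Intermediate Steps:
f(M) = 6*M²
f(N) - (-19394)*q(-5) = 6*274² - (-19394)*(-4/(-5)) = 6*75076 - (-19394)*(-4*(-⅕)) = 450456 - (-19394)*4/5 = 450456 - 1*(-77576/5) = 450456 + 77576/5 = 2329856/5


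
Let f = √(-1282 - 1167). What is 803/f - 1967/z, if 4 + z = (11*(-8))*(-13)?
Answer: -1967/1140 - 803*I*√2449/2449 ≈ -1.7254 - 16.226*I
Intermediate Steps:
f = I*√2449 (f = √(-2449) = I*√2449 ≈ 49.487*I)
z = 1140 (z = -4 + (11*(-8))*(-13) = -4 - 88*(-13) = -4 + 1144 = 1140)
803/f - 1967/z = 803/((I*√2449)) - 1967/1140 = 803*(-I*√2449/2449) - 1967*1/1140 = -803*I*√2449/2449 - 1967/1140 = -1967/1140 - 803*I*√2449/2449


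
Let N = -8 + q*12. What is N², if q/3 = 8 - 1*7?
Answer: 784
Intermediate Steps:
q = 3 (q = 3*(8 - 1*7) = 3*(8 - 7) = 3*1 = 3)
N = 28 (N = -8 + 3*12 = -8 + 36 = 28)
N² = 28² = 784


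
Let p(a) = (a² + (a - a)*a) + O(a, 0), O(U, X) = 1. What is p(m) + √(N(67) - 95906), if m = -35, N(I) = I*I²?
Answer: 1226 + √204857 ≈ 1678.6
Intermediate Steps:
N(I) = I³
p(a) = 1 + a² (p(a) = (a² + (a - a)*a) + 1 = (a² + 0*a) + 1 = (a² + 0) + 1 = a² + 1 = 1 + a²)
p(m) + √(N(67) - 95906) = (1 + (-35)²) + √(67³ - 95906) = (1 + 1225) + √(300763 - 95906) = 1226 + √204857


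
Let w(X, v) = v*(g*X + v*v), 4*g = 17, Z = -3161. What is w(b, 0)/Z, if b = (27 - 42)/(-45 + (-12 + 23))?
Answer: 0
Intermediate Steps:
g = 17/4 (g = (¼)*17 = 17/4 ≈ 4.2500)
b = 15/34 (b = -15/(-45 + 11) = -15/(-34) = -15*(-1/34) = 15/34 ≈ 0.44118)
w(X, v) = v*(v² + 17*X/4) (w(X, v) = v*(17*X/4 + v*v) = v*(17*X/4 + v²) = v*(v² + 17*X/4))
w(b, 0)/Z = (0*(0² + (17/4)*(15/34)))/(-3161) = (0*(0 + 15/8))*(-1/3161) = (0*(15/8))*(-1/3161) = 0*(-1/3161) = 0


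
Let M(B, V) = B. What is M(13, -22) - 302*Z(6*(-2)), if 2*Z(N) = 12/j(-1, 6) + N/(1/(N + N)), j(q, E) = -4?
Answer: -43022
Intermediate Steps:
Z(N) = -3/2 + N² (Z(N) = (12/(-4) + N/(1/(N + N)))/2 = (12*(-¼) + N/(1/(2*N)))/2 = (-3 + N/((1/(2*N))))/2 = (-3 + N*(2*N))/2 = (-3 + 2*N²)/2 = -3/2 + N²)
M(13, -22) - 302*Z(6*(-2)) = 13 - 302*(-3/2 + (6*(-2))²) = 13 - 302*(-3/2 + (-12)²) = 13 - 302*(-3/2 + 144) = 13 - 302*285/2 = 13 - 43035 = -43022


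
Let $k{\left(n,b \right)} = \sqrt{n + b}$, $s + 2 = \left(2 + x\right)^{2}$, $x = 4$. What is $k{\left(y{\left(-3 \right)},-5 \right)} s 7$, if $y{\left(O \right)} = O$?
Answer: $476 i \sqrt{2} \approx 673.17 i$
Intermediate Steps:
$s = 34$ ($s = -2 + \left(2 + 4\right)^{2} = -2 + 6^{2} = -2 + 36 = 34$)
$k{\left(n,b \right)} = \sqrt{b + n}$
$k{\left(y{\left(-3 \right)},-5 \right)} s 7 = \sqrt{-5 - 3} \cdot 34 \cdot 7 = \sqrt{-8} \cdot 34 \cdot 7 = 2 i \sqrt{2} \cdot 34 \cdot 7 = 68 i \sqrt{2} \cdot 7 = 476 i \sqrt{2}$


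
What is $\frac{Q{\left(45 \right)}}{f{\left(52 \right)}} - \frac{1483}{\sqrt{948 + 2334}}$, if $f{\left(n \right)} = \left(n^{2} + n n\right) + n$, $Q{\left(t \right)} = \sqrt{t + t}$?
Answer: $- \frac{1483 \sqrt{3282}}{3282} + \frac{\sqrt{10}}{1820} \approx -25.885$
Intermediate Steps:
$Q{\left(t \right)} = \sqrt{2} \sqrt{t}$ ($Q{\left(t \right)} = \sqrt{2 t} = \sqrt{2} \sqrt{t}$)
$f{\left(n \right)} = n + 2 n^{2}$ ($f{\left(n \right)} = \left(n^{2} + n^{2}\right) + n = 2 n^{2} + n = n + 2 n^{2}$)
$\frac{Q{\left(45 \right)}}{f{\left(52 \right)}} - \frac{1483}{\sqrt{948 + 2334}} = \frac{\sqrt{2} \sqrt{45}}{52 \left(1 + 2 \cdot 52\right)} - \frac{1483}{\sqrt{948 + 2334}} = \frac{\sqrt{2} \cdot 3 \sqrt{5}}{52 \left(1 + 104\right)} - \frac{1483}{\sqrt{3282}} = \frac{3 \sqrt{10}}{52 \cdot 105} - 1483 \frac{\sqrt{3282}}{3282} = \frac{3 \sqrt{10}}{5460} - \frac{1483 \sqrt{3282}}{3282} = 3 \sqrt{10} \cdot \frac{1}{5460} - \frac{1483 \sqrt{3282}}{3282} = \frac{\sqrt{10}}{1820} - \frac{1483 \sqrt{3282}}{3282} = - \frac{1483 \sqrt{3282}}{3282} + \frac{\sqrt{10}}{1820}$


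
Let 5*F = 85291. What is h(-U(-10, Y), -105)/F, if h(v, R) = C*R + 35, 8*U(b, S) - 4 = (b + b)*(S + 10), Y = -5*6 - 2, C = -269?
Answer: 141400/85291 ≈ 1.6579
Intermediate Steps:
Y = -32 (Y = -30 - 2 = -32)
F = 85291/5 (F = (⅕)*85291 = 85291/5 ≈ 17058.)
U(b, S) = ½ + b*(10 + S)/4 (U(b, S) = ½ + ((b + b)*(S + 10))/8 = ½ + ((2*b)*(10 + S))/8 = ½ + (2*b*(10 + S))/8 = ½ + b*(10 + S)/4)
h(v, R) = 35 - 269*R (h(v, R) = -269*R + 35 = 35 - 269*R)
h(-U(-10, Y), -105)/F = (35 - 269*(-105))/(85291/5) = (35 + 28245)*(5/85291) = 28280*(5/85291) = 141400/85291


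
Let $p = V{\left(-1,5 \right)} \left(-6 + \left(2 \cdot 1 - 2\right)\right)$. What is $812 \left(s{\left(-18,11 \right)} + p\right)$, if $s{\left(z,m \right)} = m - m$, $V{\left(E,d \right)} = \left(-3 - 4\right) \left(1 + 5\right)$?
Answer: $204624$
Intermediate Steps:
$V{\left(E,d \right)} = -42$ ($V{\left(E,d \right)} = \left(-7\right) 6 = -42$)
$s{\left(z,m \right)} = 0$
$p = 252$ ($p = - 42 \left(-6 + \left(2 \cdot 1 - 2\right)\right) = - 42 \left(-6 + \left(2 - 2\right)\right) = - 42 \left(-6 + 0\right) = \left(-42\right) \left(-6\right) = 252$)
$812 \left(s{\left(-18,11 \right)} + p\right) = 812 \left(0 + 252\right) = 812 \cdot 252 = 204624$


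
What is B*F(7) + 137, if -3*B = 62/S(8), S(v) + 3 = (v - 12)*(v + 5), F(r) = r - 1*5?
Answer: 22729/165 ≈ 137.75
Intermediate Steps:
F(r) = -5 + r (F(r) = r - 5 = -5 + r)
S(v) = -3 + (-12 + v)*(5 + v) (S(v) = -3 + (v - 12)*(v + 5) = -3 + (-12 + v)*(5 + v))
B = 62/165 (B = -62/(3*(-63 + 8² - 7*8)) = -62/(3*(-63 + 64 - 56)) = -62/(3*(-55)) = -62*(-1)/(3*55) = -⅓*(-62/55) = 62/165 ≈ 0.37576)
B*F(7) + 137 = 62*(-5 + 7)/165 + 137 = (62/165)*2 + 137 = 124/165 + 137 = 22729/165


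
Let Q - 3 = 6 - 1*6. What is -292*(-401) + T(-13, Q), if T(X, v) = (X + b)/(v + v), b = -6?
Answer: 702533/6 ≈ 1.1709e+5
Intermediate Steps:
Q = 3 (Q = 3 + (6 - 1*6) = 3 + (6 - 6) = 3 + 0 = 3)
T(X, v) = (-6 + X)/(2*v) (T(X, v) = (X - 6)/(v + v) = (-6 + X)/((2*v)) = (-6 + X)*(1/(2*v)) = (-6 + X)/(2*v))
-292*(-401) + T(-13, Q) = -292*(-401) + (1/2)*(-6 - 13)/3 = 117092 + (1/2)*(1/3)*(-19) = 117092 - 19/6 = 702533/6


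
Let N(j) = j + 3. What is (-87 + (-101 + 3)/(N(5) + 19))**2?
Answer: 5987809/729 ≈ 8213.7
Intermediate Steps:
N(j) = 3 + j
(-87 + (-101 + 3)/(N(5) + 19))**2 = (-87 + (-101 + 3)/((3 + 5) + 19))**2 = (-87 - 98/(8 + 19))**2 = (-87 - 98/27)**2 = (-2447/27)**2 = 5987809/729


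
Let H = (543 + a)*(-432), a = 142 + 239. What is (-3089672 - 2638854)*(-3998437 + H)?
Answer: 25191794580230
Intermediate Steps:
a = 381
H = -399168 (H = (543 + 381)*(-432) = 924*(-432) = -399168)
(-3089672 - 2638854)*(-3998437 + H) = (-3089672 - 2638854)*(-3998437 - 399168) = -5728526*(-4397605) = 25191794580230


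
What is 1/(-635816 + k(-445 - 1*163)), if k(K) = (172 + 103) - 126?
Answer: -1/635667 ≈ -1.5732e-6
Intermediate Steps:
k(K) = 149 (k(K) = 275 - 126 = 149)
1/(-635816 + k(-445 - 1*163)) = 1/(-635816 + 149) = 1/(-635667) = -1/635667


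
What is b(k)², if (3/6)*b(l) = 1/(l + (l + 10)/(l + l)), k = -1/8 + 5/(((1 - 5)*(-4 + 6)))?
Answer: 576/6889 ≈ 0.083611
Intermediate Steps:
k = -¾ (k = -1*⅛ + 5/((-4*2)) = -⅛ + 5/(-8) = -⅛ + 5*(-⅛) = -⅛ - 5/8 = -¾ ≈ -0.75000)
b(l) = 2/(l + (10 + l)/(2*l)) (b(l) = 2/(l + (l + 10)/(l + l)) = 2/(l + (10 + l)/((2*l))) = 2/(l + (10 + l)*(1/(2*l))) = 2/(l + (10 + l)/(2*l)))
b(k)² = (4*(-¾)/(10 - ¾ + 2*(-¾)²))² = (4*(-¾)/(10 - ¾ + 2*(9/16)))² = (4*(-¾)/(10 - ¾ + 9/8))² = (4*(-¾)/(83/8))² = (4*(-¾)*(8/83))² = (-24/83)² = 576/6889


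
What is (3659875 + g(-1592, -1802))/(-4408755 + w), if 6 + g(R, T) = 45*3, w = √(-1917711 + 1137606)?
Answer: -537868697834/647904047671 - 1830002*I*√780105/9718560715065 ≈ -0.83017 - 0.00016631*I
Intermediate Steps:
w = I*√780105 (w = √(-780105) = I*√780105 ≈ 883.24*I)
g(R, T) = 129 (g(R, T) = -6 + 45*3 = -6 + 135 = 129)
(3659875 + g(-1592, -1802))/(-4408755 + w) = (3659875 + 129)/(-4408755 + I*√780105) = 3660004/(-4408755 + I*√780105)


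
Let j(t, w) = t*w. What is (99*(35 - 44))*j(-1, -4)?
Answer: -3564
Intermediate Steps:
(99*(35 - 44))*j(-1, -4) = (99*(35 - 44))*(-1*(-4)) = (99*(-9))*4 = -891*4 = -3564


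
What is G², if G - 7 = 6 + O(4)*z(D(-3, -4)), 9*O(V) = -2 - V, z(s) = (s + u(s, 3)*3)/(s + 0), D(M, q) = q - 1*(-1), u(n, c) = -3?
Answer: 961/9 ≈ 106.78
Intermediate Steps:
D(M, q) = 1 + q (D(M, q) = q + 1 = 1 + q)
z(s) = (-9 + s)/s (z(s) = (s - 3*3)/(s + 0) = (s - 9)/s = (-9 + s)/s)
O(V) = -2/9 - V/9 (O(V) = (-2 - V)/9 = -2/9 - V/9)
G = 31/3 (G = 7 + (6 + (-2/9 - ⅑*4)*((-9 + (1 - 4))/(1 - 4))) = 7 + (6 + (-2/9 - 4/9)*((-9 - 3)/(-3))) = 7 + (6 - (-2)*(-12)/9) = 7 + (6 - ⅔*4) = 7 + (6 - 8/3) = 7 + 10/3 = 31/3 ≈ 10.333)
G² = (31/3)² = 961/9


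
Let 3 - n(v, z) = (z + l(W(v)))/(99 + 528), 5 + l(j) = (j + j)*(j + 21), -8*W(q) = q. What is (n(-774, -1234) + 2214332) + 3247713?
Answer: 9132486801/1672 ≈ 5.4620e+6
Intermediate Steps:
W(q) = -q/8
l(j) = -5 + 2*j*(21 + j) (l(j) = -5 + (j + j)*(j + 21) = -5 + (2*j)*(21 + j) = -5 + 2*j*(21 + j))
n(v, z) = 1886/627 - z/627 - v²/20064 + 7*v/836 (n(v, z) = 3 - (z + (-5 + 2*(-v/8)² + 42*(-v/8)))/(99 + 528) = 3 - (z + (-5 + 2*(v²/64) - 21*v/4))/627 = 3 - (z + (-5 + v²/32 - 21*v/4))/627 = 3 - (z + (-5 - 21*v/4 + v²/32))/627 = 3 - (-5 + z - 21*v/4 + v²/32)/627 = 3 - (-5/627 - 7*v/836 + z/627 + v²/20064) = 3 + (5/627 - z/627 - v²/20064 + 7*v/836) = 1886/627 - z/627 - v²/20064 + 7*v/836)
(n(-774, -1234) + 2214332) + 3247713 = ((1886/627 - 1/627*(-1234) - 1/20064*(-774)² + (7/836)*(-774)) + 2214332) + 3247713 = ((1886/627 + 1234/627 - 1/20064*599076 - 2709/418) + 2214332) + 3247713 = ((1886/627 + 1234/627 - 49923/1672 - 2709/418) + 2214332) + 3247713 = (-52439/1672 + 2214332) + 3247713 = 3702310665/1672 + 3247713 = 9132486801/1672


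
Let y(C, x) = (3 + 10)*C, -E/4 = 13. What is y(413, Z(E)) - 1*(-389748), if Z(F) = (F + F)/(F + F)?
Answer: 395117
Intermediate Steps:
E = -52 (E = -4*13 = -52)
Z(F) = 1 (Z(F) = (2*F)/((2*F)) = (2*F)*(1/(2*F)) = 1)
y(C, x) = 13*C
y(413, Z(E)) - 1*(-389748) = 13*413 - 1*(-389748) = 5369 + 389748 = 395117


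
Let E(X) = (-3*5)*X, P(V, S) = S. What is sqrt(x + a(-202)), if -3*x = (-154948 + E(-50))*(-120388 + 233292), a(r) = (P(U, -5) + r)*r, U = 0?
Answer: sqrt(52229089302)/3 ≈ 76179.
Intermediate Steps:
E(X) = -15*X
a(r) = r*(-5 + r) (a(r) = (-5 + r)*r = r*(-5 + r))
x = 17409570992/3 (x = -(-154948 - 15*(-50))*(-120388 + 233292)/3 = -(-154948 + 750)*112904/3 = -(-154198)*112904/3 = -1/3*(-17409570992) = 17409570992/3 ≈ 5.8032e+9)
sqrt(x + a(-202)) = sqrt(17409570992/3 - 202*(-5 - 202)) = sqrt(17409570992/3 - 202*(-207)) = sqrt(17409570992/3 + 41814) = sqrt(17409696434/3) = sqrt(52229089302)/3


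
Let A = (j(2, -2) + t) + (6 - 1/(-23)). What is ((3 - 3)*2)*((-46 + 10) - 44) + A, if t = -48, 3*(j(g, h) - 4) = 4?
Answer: -2527/69 ≈ -36.623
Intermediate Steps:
j(g, h) = 16/3 (j(g, h) = 4 + (1/3)*4 = 4 + 4/3 = 16/3)
A = -2527/69 (A = (16/3 - 48) + (6 - 1/(-23)) = -128/3 + (6 - 1*(-1/23)) = -128/3 + (6 + 1/23) = -128/3 + 139/23 = -2527/69 ≈ -36.623)
((3 - 3)*2)*((-46 + 10) - 44) + A = ((3 - 3)*2)*((-46 + 10) - 44) - 2527/69 = (0*2)*(-36 - 44) - 2527/69 = 0*(-80) - 2527/69 = 0 - 2527/69 = -2527/69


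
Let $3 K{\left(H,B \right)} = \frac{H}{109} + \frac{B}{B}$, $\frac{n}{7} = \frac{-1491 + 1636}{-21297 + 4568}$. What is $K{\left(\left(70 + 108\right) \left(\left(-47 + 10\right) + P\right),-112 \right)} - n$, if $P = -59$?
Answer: $- \frac{283709786}{5470383} \approx -51.863$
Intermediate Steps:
$n = - \frac{1015}{16729}$ ($n = 7 \frac{-1491 + 1636}{-21297 + 4568} = 7 \frac{145}{-16729} = 7 \cdot 145 \left(- \frac{1}{16729}\right) = 7 \left(- \frac{145}{16729}\right) = - \frac{1015}{16729} \approx -0.060673$)
$K{\left(H,B \right)} = \frac{1}{3} + \frac{H}{327}$ ($K{\left(H,B \right)} = \frac{\frac{H}{109} + \frac{B}{B}}{3} = \frac{H \frac{1}{109} + 1}{3} = \frac{\frac{H}{109} + 1}{3} = \frac{1 + \frac{H}{109}}{3} = \frac{1}{3} + \frac{H}{327}$)
$K{\left(\left(70 + 108\right) \left(\left(-47 + 10\right) + P\right),-112 \right)} - n = \left(\frac{1}{3} + \frac{\left(70 + 108\right) \left(\left(-47 + 10\right) - 59\right)}{327}\right) - - \frac{1015}{16729} = \left(\frac{1}{3} + \frac{178 \left(-37 - 59\right)}{327}\right) + \frac{1015}{16729} = \left(\frac{1}{3} + \frac{178 \left(-96\right)}{327}\right) + \frac{1015}{16729} = \left(\frac{1}{3} + \frac{1}{327} \left(-17088\right)\right) + \frac{1015}{16729} = \left(\frac{1}{3} - \frac{5696}{109}\right) + \frac{1015}{16729} = - \frac{16979}{327} + \frac{1015}{16729} = - \frac{283709786}{5470383}$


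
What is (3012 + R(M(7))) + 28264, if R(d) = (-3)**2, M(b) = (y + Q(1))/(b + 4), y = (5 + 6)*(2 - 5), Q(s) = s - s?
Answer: 31285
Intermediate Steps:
Q(s) = 0
y = -33 (y = 11*(-3) = -33)
M(b) = -33/(4 + b) (M(b) = (-33 + 0)/(b + 4) = -33/(4 + b))
R(d) = 9
(3012 + R(M(7))) + 28264 = (3012 + 9) + 28264 = 3021 + 28264 = 31285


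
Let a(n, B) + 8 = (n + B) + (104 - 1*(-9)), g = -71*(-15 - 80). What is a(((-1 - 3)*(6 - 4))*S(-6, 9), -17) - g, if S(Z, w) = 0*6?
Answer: -6657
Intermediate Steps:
S(Z, w) = 0
g = 6745 (g = -71*(-95) = 6745)
a(n, B) = 105 + B + n (a(n, B) = -8 + ((n + B) + (104 - 1*(-9))) = -8 + ((B + n) + (104 + 9)) = -8 + ((B + n) + 113) = -8 + (113 + B + n) = 105 + B + n)
a(((-1 - 3)*(6 - 4))*S(-6, 9), -17) - g = (105 - 17 + ((-1 - 3)*(6 - 4))*0) - 1*6745 = (105 - 17 - 4*2*0) - 6745 = (105 - 17 - 8*0) - 6745 = (105 - 17 + 0) - 6745 = 88 - 6745 = -6657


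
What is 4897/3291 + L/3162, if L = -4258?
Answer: 245206/1734357 ≈ 0.14138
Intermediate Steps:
4897/3291 + L/3162 = 4897/3291 - 4258/3162 = 4897*(1/3291) - 4258*1/3162 = 4897/3291 - 2129/1581 = 245206/1734357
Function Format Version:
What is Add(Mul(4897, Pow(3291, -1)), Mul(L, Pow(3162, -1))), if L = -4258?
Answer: Rational(245206, 1734357) ≈ 0.14138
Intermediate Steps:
Add(Mul(4897, Pow(3291, -1)), Mul(L, Pow(3162, -1))) = Add(Mul(4897, Pow(3291, -1)), Mul(-4258, Pow(3162, -1))) = Add(Mul(4897, Rational(1, 3291)), Mul(-4258, Rational(1, 3162))) = Add(Rational(4897, 3291), Rational(-2129, 1581)) = Rational(245206, 1734357)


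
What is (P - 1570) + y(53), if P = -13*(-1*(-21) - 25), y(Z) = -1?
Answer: -1519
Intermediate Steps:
P = 52 (P = -13*(21 - 25) = -13*(-4) = 52)
(P - 1570) + y(53) = (52 - 1570) - 1 = -1518 - 1 = -1519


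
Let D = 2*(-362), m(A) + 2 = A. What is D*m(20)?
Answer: -13032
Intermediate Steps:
m(A) = -2 + A
D = -724
D*m(20) = -724*(-2 + 20) = -724*18 = -13032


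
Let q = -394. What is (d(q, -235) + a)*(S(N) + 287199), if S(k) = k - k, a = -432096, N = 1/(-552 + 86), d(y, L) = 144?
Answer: -124056182448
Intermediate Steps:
N = -1/466 (N = 1/(-466) = -1/466 ≈ -0.0021459)
S(k) = 0
(d(q, -235) + a)*(S(N) + 287199) = (144 - 432096)*(0 + 287199) = -431952*287199 = -124056182448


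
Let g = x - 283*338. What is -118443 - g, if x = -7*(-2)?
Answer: -22803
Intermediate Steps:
x = 14
g = -95640 (g = 14 - 283*338 = 14 - 95654 = -95640)
-118443 - g = -118443 - 1*(-95640) = -118443 + 95640 = -22803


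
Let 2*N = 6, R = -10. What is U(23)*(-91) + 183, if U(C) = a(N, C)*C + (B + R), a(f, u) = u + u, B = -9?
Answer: -94366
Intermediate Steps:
N = 3 (N = (1/2)*6 = 3)
a(f, u) = 2*u
U(C) = -19 + 2*C**2 (U(C) = (2*C)*C + (-9 - 10) = 2*C**2 - 19 = -19 + 2*C**2)
U(23)*(-91) + 183 = (-19 + 2*23**2)*(-91) + 183 = (-19 + 2*529)*(-91) + 183 = (-19 + 1058)*(-91) + 183 = 1039*(-91) + 183 = -94549 + 183 = -94366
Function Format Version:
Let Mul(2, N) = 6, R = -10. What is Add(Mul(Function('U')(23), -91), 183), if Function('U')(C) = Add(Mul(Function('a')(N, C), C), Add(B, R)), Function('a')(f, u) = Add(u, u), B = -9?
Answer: -94366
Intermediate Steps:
N = 3 (N = Mul(Rational(1, 2), 6) = 3)
Function('a')(f, u) = Mul(2, u)
Function('U')(C) = Add(-19, Mul(2, Pow(C, 2))) (Function('U')(C) = Add(Mul(Mul(2, C), C), Add(-9, -10)) = Add(Mul(2, Pow(C, 2)), -19) = Add(-19, Mul(2, Pow(C, 2))))
Add(Mul(Function('U')(23), -91), 183) = Add(Mul(Add(-19, Mul(2, Pow(23, 2))), -91), 183) = Add(Mul(Add(-19, Mul(2, 529)), -91), 183) = Add(Mul(Add(-19, 1058), -91), 183) = Add(Mul(1039, -91), 183) = Add(-94549, 183) = -94366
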